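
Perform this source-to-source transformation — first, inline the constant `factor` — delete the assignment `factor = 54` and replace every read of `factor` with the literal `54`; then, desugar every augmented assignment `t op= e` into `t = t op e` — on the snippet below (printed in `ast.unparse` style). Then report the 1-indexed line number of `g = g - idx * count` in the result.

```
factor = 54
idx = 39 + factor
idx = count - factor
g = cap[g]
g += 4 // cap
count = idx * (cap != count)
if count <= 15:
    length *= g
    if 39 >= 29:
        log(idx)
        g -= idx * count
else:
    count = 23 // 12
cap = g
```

10

Transformed code:
idx = 39 + 54
idx = count - 54
g = cap[g]
g = g + 4 // cap
count = idx * (cap != count)
if count <= 15:
    length = length * g
    if 39 >= 29:
        log(idx)
        g = g - idx * count
else:
    count = 23 // 12
cap = g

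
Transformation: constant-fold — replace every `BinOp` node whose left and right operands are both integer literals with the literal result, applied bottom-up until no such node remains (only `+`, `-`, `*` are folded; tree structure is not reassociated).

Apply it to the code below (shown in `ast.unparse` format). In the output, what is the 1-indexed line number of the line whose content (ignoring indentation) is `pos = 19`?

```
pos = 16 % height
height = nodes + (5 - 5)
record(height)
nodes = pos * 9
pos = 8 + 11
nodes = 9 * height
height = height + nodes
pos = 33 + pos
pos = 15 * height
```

5

Transformed code:
pos = 16 % height
height = nodes + 0
record(height)
nodes = pos * 9
pos = 19
nodes = 9 * height
height = height + nodes
pos = 33 + pos
pos = 15 * height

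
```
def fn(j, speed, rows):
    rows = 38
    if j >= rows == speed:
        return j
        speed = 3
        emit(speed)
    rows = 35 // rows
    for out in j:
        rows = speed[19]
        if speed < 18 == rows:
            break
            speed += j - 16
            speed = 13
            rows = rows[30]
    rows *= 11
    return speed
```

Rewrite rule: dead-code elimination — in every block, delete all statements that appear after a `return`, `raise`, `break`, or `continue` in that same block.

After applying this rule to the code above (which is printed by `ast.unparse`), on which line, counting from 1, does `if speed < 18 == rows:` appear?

Transformed code:
def fn(j, speed, rows):
    rows = 38
    if j >= rows == speed:
        return j
    rows = 35 // rows
    for out in j:
        rows = speed[19]
        if speed < 18 == rows:
            break
    rows *= 11
    return speed

8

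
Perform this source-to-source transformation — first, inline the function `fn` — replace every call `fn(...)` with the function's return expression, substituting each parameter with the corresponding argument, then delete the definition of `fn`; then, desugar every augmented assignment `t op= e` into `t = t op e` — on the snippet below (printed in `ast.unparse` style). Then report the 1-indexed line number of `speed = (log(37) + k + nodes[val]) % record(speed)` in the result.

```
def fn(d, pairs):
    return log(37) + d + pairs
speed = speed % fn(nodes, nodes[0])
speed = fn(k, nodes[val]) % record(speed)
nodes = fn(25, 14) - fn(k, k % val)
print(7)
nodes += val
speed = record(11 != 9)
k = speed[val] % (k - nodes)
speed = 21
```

2

Transformed code:
speed = speed % (log(37) + nodes + nodes[0])
speed = (log(37) + k + nodes[val]) % record(speed)
nodes = log(37) + 25 + 14 - (log(37) + k + k % val)
print(7)
nodes = nodes + val
speed = record(11 != 9)
k = speed[val] % (k - nodes)
speed = 21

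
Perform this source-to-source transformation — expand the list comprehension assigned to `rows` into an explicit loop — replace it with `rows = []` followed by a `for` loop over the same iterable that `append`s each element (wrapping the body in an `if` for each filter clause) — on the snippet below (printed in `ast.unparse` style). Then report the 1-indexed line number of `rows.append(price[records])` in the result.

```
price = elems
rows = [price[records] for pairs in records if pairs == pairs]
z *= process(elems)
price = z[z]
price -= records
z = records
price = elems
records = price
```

5

Transformed code:
price = elems
rows = []
for pairs in records:
    if pairs == pairs:
        rows.append(price[records])
z *= process(elems)
price = z[z]
price -= records
z = records
price = elems
records = price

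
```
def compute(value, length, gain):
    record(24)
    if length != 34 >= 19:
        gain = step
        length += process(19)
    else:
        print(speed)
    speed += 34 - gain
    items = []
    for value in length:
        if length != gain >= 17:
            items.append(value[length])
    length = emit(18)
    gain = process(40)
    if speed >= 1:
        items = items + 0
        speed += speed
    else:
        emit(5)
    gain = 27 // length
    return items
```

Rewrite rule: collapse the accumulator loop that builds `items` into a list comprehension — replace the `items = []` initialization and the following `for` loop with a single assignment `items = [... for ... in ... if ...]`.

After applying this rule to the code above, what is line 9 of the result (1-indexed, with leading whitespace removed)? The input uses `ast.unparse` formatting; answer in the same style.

Transformed code:
def compute(value, length, gain):
    record(24)
    if length != 34 >= 19:
        gain = step
        length += process(19)
    else:
        print(speed)
    speed += 34 - gain
    items = [value[length] for value in length if length != gain >= 17]
    length = emit(18)
    gain = process(40)
    if speed >= 1:
        items = items + 0
        speed += speed
    else:
        emit(5)
    gain = 27 // length
    return items

items = [value[length] for value in length if length != gain >= 17]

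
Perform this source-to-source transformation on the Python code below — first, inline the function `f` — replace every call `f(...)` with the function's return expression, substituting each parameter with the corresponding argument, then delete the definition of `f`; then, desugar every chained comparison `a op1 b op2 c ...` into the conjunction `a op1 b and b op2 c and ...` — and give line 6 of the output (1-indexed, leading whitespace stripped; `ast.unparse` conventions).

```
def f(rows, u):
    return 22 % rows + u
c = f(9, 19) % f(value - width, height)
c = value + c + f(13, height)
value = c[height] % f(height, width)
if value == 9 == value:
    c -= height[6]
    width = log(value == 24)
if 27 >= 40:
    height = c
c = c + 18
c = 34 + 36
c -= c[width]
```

width = log(value == 24)

Transformed code:
c = (22 % 9 + 19) % (22 % (value - width) + height)
c = value + c + (22 % 13 + height)
value = c[height] % (22 % height + width)
if value == 9 and 9 == value:
    c -= height[6]
    width = log(value == 24)
if 27 >= 40:
    height = c
c = c + 18
c = 34 + 36
c -= c[width]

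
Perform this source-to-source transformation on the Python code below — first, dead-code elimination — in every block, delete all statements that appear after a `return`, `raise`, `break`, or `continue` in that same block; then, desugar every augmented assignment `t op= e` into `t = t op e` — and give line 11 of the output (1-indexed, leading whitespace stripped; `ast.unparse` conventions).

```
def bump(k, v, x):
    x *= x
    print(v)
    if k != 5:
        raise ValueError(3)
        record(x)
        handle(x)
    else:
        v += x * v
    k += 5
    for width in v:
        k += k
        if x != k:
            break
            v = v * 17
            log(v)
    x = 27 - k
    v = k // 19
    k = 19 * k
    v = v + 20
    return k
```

if x != k:

Transformed code:
def bump(k, v, x):
    x = x * x
    print(v)
    if k != 5:
        raise ValueError(3)
    else:
        v = v + x * v
    k = k + 5
    for width in v:
        k = k + k
        if x != k:
            break
    x = 27 - k
    v = k // 19
    k = 19 * k
    v = v + 20
    return k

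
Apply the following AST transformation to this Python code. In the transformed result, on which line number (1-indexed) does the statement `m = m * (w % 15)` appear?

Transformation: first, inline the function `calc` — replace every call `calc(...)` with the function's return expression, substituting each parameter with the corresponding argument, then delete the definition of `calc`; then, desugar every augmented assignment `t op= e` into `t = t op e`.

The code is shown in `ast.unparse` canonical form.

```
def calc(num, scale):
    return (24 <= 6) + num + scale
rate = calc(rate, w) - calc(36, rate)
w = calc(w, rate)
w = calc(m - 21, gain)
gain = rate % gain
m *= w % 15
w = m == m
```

5

Transformed code:
rate = (24 <= 6) + rate + w - ((24 <= 6) + 36 + rate)
w = (24 <= 6) + w + rate
w = (24 <= 6) + (m - 21) + gain
gain = rate % gain
m = m * (w % 15)
w = m == m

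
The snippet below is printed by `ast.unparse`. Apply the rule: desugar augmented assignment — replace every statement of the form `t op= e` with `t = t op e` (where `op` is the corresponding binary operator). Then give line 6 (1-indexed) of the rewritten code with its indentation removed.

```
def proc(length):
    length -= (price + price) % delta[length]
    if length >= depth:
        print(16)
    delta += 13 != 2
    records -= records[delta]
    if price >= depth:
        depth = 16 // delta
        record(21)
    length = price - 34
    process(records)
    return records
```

Transformed code:
def proc(length):
    length = length - (price + price) % delta[length]
    if length >= depth:
        print(16)
    delta = delta + (13 != 2)
    records = records - records[delta]
    if price >= depth:
        depth = 16 // delta
        record(21)
    length = price - 34
    process(records)
    return records

records = records - records[delta]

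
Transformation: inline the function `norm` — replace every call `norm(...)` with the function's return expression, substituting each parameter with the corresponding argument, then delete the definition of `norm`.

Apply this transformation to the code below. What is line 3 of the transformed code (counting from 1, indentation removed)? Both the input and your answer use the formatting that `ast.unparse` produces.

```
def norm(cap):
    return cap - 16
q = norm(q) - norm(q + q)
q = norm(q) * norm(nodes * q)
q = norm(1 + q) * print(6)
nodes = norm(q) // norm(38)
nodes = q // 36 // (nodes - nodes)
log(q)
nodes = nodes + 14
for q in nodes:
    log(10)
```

Transformed code:
q = q - 16 - (q + q - 16)
q = (q - 16) * (nodes * q - 16)
q = (1 + q - 16) * print(6)
nodes = (q - 16) // (38 - 16)
nodes = q // 36 // (nodes - nodes)
log(q)
nodes = nodes + 14
for q in nodes:
    log(10)

q = (1 + q - 16) * print(6)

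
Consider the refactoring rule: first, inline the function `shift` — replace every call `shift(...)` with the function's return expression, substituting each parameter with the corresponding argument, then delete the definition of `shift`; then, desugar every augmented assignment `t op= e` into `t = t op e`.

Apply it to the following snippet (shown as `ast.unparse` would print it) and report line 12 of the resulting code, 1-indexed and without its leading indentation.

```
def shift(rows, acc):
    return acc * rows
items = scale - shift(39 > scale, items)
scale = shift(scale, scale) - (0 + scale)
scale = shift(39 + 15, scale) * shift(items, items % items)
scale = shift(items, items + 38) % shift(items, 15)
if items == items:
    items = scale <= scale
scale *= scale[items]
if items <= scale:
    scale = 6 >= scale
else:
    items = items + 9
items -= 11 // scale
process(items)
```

Transformed code:
items = scale - items * (39 > scale)
scale = scale * scale - (0 + scale)
scale = scale * (39 + 15) * (items % items * items)
scale = (items + 38) * items % (15 * items)
if items == items:
    items = scale <= scale
scale = scale * scale[items]
if items <= scale:
    scale = 6 >= scale
else:
    items = items + 9
items = items - 11 // scale
process(items)

items = items - 11 // scale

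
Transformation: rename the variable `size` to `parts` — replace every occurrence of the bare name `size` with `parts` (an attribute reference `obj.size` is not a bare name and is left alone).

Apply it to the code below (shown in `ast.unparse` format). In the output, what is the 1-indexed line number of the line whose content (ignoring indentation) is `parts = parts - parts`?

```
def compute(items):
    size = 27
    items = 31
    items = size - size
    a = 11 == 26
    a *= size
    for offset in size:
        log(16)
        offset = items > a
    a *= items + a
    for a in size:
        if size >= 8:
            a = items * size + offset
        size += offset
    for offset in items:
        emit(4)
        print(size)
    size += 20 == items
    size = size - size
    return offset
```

19

Transformed code:
def compute(items):
    parts = 27
    items = 31
    items = parts - parts
    a = 11 == 26
    a *= parts
    for offset in parts:
        log(16)
        offset = items > a
    a *= items + a
    for a in parts:
        if parts >= 8:
            a = items * parts + offset
        parts += offset
    for offset in items:
        emit(4)
        print(parts)
    parts += 20 == items
    parts = parts - parts
    return offset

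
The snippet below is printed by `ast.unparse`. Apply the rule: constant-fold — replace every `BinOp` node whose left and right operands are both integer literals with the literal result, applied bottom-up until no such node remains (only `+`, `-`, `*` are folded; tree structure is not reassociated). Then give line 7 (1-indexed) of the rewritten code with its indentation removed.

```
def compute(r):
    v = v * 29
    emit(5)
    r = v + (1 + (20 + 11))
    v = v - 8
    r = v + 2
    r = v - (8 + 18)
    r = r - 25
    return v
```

Transformed code:
def compute(r):
    v = v * 29
    emit(5)
    r = v + 32
    v = v - 8
    r = v + 2
    r = v - 26
    r = r - 25
    return v

r = v - 26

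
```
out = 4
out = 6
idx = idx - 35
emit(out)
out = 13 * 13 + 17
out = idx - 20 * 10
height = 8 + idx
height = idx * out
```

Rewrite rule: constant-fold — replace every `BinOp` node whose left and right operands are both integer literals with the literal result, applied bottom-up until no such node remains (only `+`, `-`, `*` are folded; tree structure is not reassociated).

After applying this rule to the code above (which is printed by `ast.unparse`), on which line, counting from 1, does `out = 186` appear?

5

Transformed code:
out = 4
out = 6
idx = idx - 35
emit(out)
out = 186
out = idx - 200
height = 8 + idx
height = idx * out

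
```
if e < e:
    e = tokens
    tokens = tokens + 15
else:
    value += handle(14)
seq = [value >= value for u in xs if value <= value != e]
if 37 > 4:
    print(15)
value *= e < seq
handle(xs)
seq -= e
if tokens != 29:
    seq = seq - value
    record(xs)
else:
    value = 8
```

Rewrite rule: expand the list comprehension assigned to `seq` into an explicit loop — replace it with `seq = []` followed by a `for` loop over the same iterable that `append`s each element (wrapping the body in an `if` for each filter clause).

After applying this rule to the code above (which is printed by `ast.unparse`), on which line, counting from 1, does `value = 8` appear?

Transformed code:
if e < e:
    e = tokens
    tokens = tokens + 15
else:
    value += handle(14)
seq = []
for u in xs:
    if value <= value != e:
        seq.append(value >= value)
if 37 > 4:
    print(15)
value *= e < seq
handle(xs)
seq -= e
if tokens != 29:
    seq = seq - value
    record(xs)
else:
    value = 8

19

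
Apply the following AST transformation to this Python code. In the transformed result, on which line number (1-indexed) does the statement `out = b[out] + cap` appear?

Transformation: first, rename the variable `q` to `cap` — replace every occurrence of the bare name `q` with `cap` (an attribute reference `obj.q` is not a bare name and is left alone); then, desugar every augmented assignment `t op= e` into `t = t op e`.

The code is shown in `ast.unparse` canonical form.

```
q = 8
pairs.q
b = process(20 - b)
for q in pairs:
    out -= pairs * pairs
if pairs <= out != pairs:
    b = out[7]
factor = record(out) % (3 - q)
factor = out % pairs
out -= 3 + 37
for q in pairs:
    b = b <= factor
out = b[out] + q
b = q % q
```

13

Transformed code:
cap = 8
pairs.q
b = process(20 - b)
for cap in pairs:
    out = out - pairs * pairs
if pairs <= out != pairs:
    b = out[7]
factor = record(out) % (3 - cap)
factor = out % pairs
out = out - (3 + 37)
for cap in pairs:
    b = b <= factor
out = b[out] + cap
b = cap % cap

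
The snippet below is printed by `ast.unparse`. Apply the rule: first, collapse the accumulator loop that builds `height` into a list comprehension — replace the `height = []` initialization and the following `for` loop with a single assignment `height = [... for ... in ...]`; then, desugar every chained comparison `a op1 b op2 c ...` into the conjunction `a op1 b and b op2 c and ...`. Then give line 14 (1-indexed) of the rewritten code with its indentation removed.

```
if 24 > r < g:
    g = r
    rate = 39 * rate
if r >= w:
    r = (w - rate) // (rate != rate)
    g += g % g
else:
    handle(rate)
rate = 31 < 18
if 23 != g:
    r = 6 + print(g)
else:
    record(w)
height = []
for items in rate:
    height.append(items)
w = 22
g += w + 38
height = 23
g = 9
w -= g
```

Transformed code:
if 24 > r and r < g:
    g = r
    rate = 39 * rate
if r >= w:
    r = (w - rate) // (rate != rate)
    g += g % g
else:
    handle(rate)
rate = 31 < 18
if 23 != g:
    r = 6 + print(g)
else:
    record(w)
height = [items for items in rate]
w = 22
g += w + 38
height = 23
g = 9
w -= g

height = [items for items in rate]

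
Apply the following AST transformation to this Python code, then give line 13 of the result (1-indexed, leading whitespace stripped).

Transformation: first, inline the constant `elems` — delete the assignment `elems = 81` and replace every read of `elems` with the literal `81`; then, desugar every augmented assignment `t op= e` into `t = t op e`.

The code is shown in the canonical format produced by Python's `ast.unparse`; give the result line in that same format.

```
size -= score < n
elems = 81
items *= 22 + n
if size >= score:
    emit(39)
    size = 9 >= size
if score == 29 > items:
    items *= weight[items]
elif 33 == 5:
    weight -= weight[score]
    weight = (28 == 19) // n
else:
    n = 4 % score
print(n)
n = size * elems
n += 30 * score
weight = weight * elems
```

print(n)

Transformed code:
size = size - (score < n)
items = items * (22 + n)
if size >= score:
    emit(39)
    size = 9 >= size
if score == 29 > items:
    items = items * weight[items]
elif 33 == 5:
    weight = weight - weight[score]
    weight = (28 == 19) // n
else:
    n = 4 % score
print(n)
n = size * 81
n = n + 30 * score
weight = weight * 81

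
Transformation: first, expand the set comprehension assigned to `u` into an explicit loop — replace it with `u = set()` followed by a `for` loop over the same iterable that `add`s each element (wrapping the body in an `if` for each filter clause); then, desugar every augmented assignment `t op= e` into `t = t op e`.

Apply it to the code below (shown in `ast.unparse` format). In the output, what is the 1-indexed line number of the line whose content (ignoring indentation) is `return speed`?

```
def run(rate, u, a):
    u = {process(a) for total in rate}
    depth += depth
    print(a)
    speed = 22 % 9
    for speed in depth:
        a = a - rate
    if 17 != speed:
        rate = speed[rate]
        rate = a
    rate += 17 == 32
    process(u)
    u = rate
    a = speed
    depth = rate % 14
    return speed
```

18

Transformed code:
def run(rate, u, a):
    u = set()
    for total in rate:
        u.add(process(a))
    depth = depth + depth
    print(a)
    speed = 22 % 9
    for speed in depth:
        a = a - rate
    if 17 != speed:
        rate = speed[rate]
        rate = a
    rate = rate + (17 == 32)
    process(u)
    u = rate
    a = speed
    depth = rate % 14
    return speed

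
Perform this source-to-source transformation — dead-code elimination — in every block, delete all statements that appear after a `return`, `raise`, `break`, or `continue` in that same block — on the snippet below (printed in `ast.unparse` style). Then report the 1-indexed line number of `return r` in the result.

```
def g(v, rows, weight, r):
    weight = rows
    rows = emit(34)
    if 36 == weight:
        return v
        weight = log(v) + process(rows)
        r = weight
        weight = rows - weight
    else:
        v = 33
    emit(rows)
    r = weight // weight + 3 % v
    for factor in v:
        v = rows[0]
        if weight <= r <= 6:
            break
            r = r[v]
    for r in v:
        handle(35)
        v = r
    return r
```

Transformed code:
def g(v, rows, weight, r):
    weight = rows
    rows = emit(34)
    if 36 == weight:
        return v
    else:
        v = 33
    emit(rows)
    r = weight // weight + 3 % v
    for factor in v:
        v = rows[0]
        if weight <= r <= 6:
            break
    for r in v:
        handle(35)
        v = r
    return r

17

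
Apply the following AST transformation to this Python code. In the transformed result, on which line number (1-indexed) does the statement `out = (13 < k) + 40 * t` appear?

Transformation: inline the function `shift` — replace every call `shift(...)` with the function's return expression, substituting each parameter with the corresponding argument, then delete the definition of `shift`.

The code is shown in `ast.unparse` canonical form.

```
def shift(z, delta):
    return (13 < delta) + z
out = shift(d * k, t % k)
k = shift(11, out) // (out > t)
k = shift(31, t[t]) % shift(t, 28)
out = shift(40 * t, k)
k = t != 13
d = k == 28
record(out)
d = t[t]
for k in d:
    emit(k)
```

Transformed code:
out = (13 < t % k) + d * k
k = ((13 < out) + 11) // (out > t)
k = ((13 < t[t]) + 31) % ((13 < 28) + t)
out = (13 < k) + 40 * t
k = t != 13
d = k == 28
record(out)
d = t[t]
for k in d:
    emit(k)

4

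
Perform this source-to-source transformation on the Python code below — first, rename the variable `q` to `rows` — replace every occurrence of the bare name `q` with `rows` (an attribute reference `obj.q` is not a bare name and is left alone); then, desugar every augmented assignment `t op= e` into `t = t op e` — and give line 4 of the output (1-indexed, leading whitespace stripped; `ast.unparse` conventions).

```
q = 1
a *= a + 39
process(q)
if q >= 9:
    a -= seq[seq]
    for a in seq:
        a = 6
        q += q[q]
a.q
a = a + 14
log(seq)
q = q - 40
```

if rows >= 9:

Transformed code:
rows = 1
a = a * (a + 39)
process(rows)
if rows >= 9:
    a = a - seq[seq]
    for a in seq:
        a = 6
        rows = rows + rows[rows]
a.q
a = a + 14
log(seq)
rows = rows - 40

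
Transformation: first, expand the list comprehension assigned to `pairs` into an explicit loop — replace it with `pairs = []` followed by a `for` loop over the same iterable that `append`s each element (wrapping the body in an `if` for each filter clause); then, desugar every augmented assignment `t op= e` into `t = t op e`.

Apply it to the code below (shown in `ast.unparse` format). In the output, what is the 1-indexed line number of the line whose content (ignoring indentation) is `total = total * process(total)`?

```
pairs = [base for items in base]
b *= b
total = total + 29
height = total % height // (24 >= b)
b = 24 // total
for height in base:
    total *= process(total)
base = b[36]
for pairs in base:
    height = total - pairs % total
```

Transformed code:
pairs = []
for items in base:
    pairs.append(base)
b = b * b
total = total + 29
height = total % height // (24 >= b)
b = 24 // total
for height in base:
    total = total * process(total)
base = b[36]
for pairs in base:
    height = total - pairs % total

9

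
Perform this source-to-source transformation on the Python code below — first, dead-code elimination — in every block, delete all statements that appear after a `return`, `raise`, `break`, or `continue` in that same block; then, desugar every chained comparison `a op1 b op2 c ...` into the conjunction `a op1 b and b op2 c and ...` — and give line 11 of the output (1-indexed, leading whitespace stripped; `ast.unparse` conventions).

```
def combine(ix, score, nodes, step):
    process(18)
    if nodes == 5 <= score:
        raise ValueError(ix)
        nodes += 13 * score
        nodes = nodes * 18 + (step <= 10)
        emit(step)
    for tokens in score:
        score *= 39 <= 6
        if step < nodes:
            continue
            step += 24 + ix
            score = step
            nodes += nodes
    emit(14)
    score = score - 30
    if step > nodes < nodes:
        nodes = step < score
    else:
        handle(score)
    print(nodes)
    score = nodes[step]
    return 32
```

if step > nodes and nodes < nodes:

Transformed code:
def combine(ix, score, nodes, step):
    process(18)
    if nodes == 5 and 5 <= score:
        raise ValueError(ix)
    for tokens in score:
        score *= 39 <= 6
        if step < nodes:
            continue
    emit(14)
    score = score - 30
    if step > nodes and nodes < nodes:
        nodes = step < score
    else:
        handle(score)
    print(nodes)
    score = nodes[step]
    return 32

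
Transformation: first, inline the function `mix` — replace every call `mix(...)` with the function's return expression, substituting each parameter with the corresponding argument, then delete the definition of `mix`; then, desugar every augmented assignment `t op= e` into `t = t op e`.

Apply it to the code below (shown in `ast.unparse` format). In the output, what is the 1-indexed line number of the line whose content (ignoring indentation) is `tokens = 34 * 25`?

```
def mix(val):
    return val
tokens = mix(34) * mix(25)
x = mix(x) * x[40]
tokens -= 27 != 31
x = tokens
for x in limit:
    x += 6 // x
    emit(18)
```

Transformed code:
tokens = 34 * 25
x = x * x[40]
tokens = tokens - (27 != 31)
x = tokens
for x in limit:
    x = x + 6 // x
    emit(18)

1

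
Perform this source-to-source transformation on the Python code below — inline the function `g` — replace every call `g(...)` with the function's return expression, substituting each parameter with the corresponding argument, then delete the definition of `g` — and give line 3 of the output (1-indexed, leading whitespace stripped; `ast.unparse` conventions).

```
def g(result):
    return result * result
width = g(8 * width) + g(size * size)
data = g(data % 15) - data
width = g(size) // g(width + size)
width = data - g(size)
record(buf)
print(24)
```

width = size * size // ((width + size) * (width + size))

Transformed code:
width = 8 * width * (8 * width) + size * size * (size * size)
data = data % 15 * (data % 15) - data
width = size * size // ((width + size) * (width + size))
width = data - size * size
record(buf)
print(24)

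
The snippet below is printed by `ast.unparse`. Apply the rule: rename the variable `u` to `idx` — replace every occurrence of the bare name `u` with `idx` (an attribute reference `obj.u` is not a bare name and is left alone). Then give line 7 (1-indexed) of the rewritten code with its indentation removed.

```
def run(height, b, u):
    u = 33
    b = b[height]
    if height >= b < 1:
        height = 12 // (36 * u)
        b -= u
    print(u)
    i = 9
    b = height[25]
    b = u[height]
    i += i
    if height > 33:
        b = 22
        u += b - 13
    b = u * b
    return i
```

print(idx)

Transformed code:
def run(height, b, idx):
    idx = 33
    b = b[height]
    if height >= b < 1:
        height = 12 // (36 * idx)
        b -= idx
    print(idx)
    i = 9
    b = height[25]
    b = idx[height]
    i += i
    if height > 33:
        b = 22
        idx += b - 13
    b = idx * b
    return i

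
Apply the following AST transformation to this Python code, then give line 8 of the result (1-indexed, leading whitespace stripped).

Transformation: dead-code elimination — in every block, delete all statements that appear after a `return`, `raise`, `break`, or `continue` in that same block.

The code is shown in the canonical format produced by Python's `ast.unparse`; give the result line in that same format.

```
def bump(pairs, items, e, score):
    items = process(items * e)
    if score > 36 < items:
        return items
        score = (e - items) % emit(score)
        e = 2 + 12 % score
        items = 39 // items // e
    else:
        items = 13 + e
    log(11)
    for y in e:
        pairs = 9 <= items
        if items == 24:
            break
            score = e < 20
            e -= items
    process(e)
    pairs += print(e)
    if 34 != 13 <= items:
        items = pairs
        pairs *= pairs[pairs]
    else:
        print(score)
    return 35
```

for y in e:

Transformed code:
def bump(pairs, items, e, score):
    items = process(items * e)
    if score > 36 < items:
        return items
    else:
        items = 13 + e
    log(11)
    for y in e:
        pairs = 9 <= items
        if items == 24:
            break
    process(e)
    pairs += print(e)
    if 34 != 13 <= items:
        items = pairs
        pairs *= pairs[pairs]
    else:
        print(score)
    return 35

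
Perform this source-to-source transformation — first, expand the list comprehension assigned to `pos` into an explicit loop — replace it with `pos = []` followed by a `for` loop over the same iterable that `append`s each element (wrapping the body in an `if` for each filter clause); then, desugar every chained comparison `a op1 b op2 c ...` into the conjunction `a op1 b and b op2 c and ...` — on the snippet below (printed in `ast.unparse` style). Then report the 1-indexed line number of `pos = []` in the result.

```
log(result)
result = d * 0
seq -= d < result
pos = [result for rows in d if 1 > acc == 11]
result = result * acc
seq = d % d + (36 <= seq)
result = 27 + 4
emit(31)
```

4

Transformed code:
log(result)
result = d * 0
seq -= d < result
pos = []
for rows in d:
    if 1 > acc and acc == 11:
        pos.append(result)
result = result * acc
seq = d % d + (36 <= seq)
result = 27 + 4
emit(31)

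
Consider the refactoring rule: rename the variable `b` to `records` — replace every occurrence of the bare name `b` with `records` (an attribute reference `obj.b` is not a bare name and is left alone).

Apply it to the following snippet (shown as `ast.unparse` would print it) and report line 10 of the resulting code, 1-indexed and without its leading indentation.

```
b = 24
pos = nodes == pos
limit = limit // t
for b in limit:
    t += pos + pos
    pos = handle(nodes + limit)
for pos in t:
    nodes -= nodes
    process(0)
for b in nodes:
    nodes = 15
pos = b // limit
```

Transformed code:
records = 24
pos = nodes == pos
limit = limit // t
for records in limit:
    t += pos + pos
    pos = handle(nodes + limit)
for pos in t:
    nodes -= nodes
    process(0)
for records in nodes:
    nodes = 15
pos = records // limit

for records in nodes:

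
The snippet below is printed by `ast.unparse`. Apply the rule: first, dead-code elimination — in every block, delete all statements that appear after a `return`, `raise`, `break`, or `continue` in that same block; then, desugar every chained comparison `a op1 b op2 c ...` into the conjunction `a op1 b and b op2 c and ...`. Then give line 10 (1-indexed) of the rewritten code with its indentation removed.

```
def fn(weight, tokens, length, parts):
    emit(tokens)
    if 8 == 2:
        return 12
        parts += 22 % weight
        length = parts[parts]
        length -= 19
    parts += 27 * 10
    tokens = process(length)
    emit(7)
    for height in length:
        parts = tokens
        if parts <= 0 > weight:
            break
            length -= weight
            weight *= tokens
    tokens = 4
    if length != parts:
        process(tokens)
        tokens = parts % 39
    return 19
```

if parts <= 0 and 0 > weight:

Transformed code:
def fn(weight, tokens, length, parts):
    emit(tokens)
    if 8 == 2:
        return 12
    parts += 27 * 10
    tokens = process(length)
    emit(7)
    for height in length:
        parts = tokens
        if parts <= 0 and 0 > weight:
            break
    tokens = 4
    if length != parts:
        process(tokens)
        tokens = parts % 39
    return 19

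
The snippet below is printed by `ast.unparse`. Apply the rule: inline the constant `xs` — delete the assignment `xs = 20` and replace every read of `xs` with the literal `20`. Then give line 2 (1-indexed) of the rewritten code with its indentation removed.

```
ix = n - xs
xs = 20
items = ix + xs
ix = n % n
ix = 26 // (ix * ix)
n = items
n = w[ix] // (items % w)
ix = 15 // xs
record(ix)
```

items = ix + 20

Transformed code:
ix = n - 20
items = ix + 20
ix = n % n
ix = 26 // (ix * ix)
n = items
n = w[ix] // (items % w)
ix = 15 // 20
record(ix)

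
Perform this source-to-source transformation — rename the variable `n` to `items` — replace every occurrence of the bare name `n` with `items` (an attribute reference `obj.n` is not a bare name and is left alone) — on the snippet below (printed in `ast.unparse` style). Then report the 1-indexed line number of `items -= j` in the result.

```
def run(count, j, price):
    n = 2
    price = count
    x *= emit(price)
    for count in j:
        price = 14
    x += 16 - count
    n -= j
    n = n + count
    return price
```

8

Transformed code:
def run(count, j, price):
    items = 2
    price = count
    x *= emit(price)
    for count in j:
        price = 14
    x += 16 - count
    items -= j
    items = items + count
    return price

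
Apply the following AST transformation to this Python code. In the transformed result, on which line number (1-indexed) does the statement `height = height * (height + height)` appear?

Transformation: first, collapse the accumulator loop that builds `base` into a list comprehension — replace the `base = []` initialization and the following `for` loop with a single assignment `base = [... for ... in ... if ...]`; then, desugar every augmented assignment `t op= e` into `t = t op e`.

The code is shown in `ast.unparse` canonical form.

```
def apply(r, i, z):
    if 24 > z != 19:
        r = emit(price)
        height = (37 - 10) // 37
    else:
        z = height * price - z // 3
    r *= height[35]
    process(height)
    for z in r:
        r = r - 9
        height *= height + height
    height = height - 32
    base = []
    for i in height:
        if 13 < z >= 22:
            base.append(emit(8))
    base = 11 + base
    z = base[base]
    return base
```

Transformed code:
def apply(r, i, z):
    if 24 > z != 19:
        r = emit(price)
        height = (37 - 10) // 37
    else:
        z = height * price - z // 3
    r = r * height[35]
    process(height)
    for z in r:
        r = r - 9
        height = height * (height + height)
    height = height - 32
    base = [emit(8) for i in height if 13 < z >= 22]
    base = 11 + base
    z = base[base]
    return base

11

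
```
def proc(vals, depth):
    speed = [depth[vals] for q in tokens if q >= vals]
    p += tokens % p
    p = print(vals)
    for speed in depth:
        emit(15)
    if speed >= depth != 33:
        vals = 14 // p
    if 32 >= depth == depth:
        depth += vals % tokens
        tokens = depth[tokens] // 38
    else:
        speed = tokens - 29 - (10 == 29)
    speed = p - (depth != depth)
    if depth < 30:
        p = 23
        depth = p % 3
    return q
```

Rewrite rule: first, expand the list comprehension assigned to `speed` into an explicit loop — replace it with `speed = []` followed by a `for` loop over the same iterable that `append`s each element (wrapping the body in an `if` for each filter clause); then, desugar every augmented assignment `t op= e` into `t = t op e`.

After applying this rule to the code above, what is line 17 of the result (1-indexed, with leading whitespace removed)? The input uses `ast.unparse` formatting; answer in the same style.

speed = p - (depth != depth)

Transformed code:
def proc(vals, depth):
    speed = []
    for q in tokens:
        if q >= vals:
            speed.append(depth[vals])
    p = p + tokens % p
    p = print(vals)
    for speed in depth:
        emit(15)
    if speed >= depth != 33:
        vals = 14 // p
    if 32 >= depth == depth:
        depth = depth + vals % tokens
        tokens = depth[tokens] // 38
    else:
        speed = tokens - 29 - (10 == 29)
    speed = p - (depth != depth)
    if depth < 30:
        p = 23
        depth = p % 3
    return q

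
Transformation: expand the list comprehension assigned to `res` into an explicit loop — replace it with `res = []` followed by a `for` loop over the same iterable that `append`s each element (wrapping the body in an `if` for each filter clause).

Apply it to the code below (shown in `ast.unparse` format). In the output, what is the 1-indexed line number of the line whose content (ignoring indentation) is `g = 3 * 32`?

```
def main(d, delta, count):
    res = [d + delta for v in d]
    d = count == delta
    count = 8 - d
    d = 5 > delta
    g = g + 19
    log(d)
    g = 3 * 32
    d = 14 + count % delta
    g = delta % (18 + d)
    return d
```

10

Transformed code:
def main(d, delta, count):
    res = []
    for v in d:
        res.append(d + delta)
    d = count == delta
    count = 8 - d
    d = 5 > delta
    g = g + 19
    log(d)
    g = 3 * 32
    d = 14 + count % delta
    g = delta % (18 + d)
    return d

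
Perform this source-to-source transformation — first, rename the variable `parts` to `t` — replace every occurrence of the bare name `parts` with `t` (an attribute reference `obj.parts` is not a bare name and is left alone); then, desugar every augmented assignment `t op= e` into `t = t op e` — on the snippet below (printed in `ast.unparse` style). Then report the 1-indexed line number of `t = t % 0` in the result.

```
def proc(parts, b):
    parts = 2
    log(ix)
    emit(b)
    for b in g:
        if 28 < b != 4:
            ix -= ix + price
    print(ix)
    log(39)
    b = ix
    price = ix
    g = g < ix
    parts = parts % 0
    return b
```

13

Transformed code:
def proc(t, b):
    t = 2
    log(ix)
    emit(b)
    for b in g:
        if 28 < b != 4:
            ix = ix - (ix + price)
    print(ix)
    log(39)
    b = ix
    price = ix
    g = g < ix
    t = t % 0
    return b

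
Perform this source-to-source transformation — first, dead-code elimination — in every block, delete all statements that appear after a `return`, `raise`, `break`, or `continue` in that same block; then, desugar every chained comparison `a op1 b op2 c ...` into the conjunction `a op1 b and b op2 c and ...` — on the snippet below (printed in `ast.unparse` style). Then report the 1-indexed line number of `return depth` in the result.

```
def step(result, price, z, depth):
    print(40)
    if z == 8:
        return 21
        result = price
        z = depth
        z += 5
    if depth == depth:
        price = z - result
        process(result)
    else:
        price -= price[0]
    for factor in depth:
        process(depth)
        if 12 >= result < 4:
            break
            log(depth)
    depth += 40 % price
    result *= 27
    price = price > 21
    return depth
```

17

Transformed code:
def step(result, price, z, depth):
    print(40)
    if z == 8:
        return 21
    if depth == depth:
        price = z - result
        process(result)
    else:
        price -= price[0]
    for factor in depth:
        process(depth)
        if 12 >= result and result < 4:
            break
    depth += 40 % price
    result *= 27
    price = price > 21
    return depth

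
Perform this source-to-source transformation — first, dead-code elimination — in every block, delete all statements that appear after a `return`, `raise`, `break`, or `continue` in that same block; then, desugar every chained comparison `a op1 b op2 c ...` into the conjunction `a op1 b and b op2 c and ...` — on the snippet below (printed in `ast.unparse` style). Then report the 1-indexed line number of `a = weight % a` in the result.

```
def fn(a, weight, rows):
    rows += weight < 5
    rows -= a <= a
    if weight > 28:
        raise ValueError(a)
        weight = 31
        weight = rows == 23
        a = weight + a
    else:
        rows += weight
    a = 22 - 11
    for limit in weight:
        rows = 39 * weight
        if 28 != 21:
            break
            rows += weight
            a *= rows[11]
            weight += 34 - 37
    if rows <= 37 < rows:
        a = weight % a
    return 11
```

Transformed code:
def fn(a, weight, rows):
    rows += weight < 5
    rows -= a <= a
    if weight > 28:
        raise ValueError(a)
    else:
        rows += weight
    a = 22 - 11
    for limit in weight:
        rows = 39 * weight
        if 28 != 21:
            break
    if rows <= 37 and 37 < rows:
        a = weight % a
    return 11

14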